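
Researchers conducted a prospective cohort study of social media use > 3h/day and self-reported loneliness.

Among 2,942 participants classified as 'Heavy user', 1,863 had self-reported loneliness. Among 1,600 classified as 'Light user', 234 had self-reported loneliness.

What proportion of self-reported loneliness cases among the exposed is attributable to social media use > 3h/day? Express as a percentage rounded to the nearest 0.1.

From the description: a = 1863, b = 1079, c = 234, d = 1366.
Risk in exposed = 1863/2942 = 0.63324; risk in unexposed = 234/1600 = 0.14625.
RR = 0.63324/0.14625 = 4.32986
AR% = (RR − 1)/RR × 100 = (4.32986 − 1)/4.32986 × 100 = 76.9046%

76.9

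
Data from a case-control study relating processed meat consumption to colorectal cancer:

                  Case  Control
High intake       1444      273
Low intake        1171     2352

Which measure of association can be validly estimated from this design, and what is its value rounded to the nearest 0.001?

10.624

Cells: a = 1444, b = 273, c = 1171, d = 2352.
This is a case-control study: participants were sampled on outcome status, so risks in the source population cannot be estimated directly — relative risk is not valid here. The odds ratio is the appropriate measure.
OR = (a·d)/(b·c) = (1444 × 2352) / (273 × 1171) = 3396288 / 319683 = 10.62392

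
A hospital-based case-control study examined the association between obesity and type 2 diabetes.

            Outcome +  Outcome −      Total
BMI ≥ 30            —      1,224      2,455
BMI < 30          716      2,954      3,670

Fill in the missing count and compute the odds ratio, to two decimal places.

4.15

The missing cell is in the exposed row: 2455 − 1224 = 1231.
So a = 1231, b = 1224, c = 716, d = 2954.
OR = (a·d)/(b·c) = (1231 × 2954) / (1224 × 716) = 3636374 / 876384 = 4.14929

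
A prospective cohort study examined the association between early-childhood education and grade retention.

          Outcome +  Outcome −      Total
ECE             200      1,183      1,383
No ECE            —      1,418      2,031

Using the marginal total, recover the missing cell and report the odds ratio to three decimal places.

The missing cell is in the unexposed row: 2031 − 1418 = 613.
So a = 200, b = 1183, c = 613, d = 1418.
OR = (a·d)/(b·c) = (200 × 1418) / (1183 × 613) = 283600 / 725179 = 0.39108

0.391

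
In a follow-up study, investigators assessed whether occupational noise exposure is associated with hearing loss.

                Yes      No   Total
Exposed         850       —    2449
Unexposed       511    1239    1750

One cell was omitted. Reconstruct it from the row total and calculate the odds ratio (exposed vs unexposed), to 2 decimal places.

The missing cell is in the exposed row: 2449 − 850 = 1599.
So a = 850, b = 1599, c = 511, d = 1239.
OR = (a·d)/(b·c) = (850 × 1239) / (1599 × 511) = 1053150 / 817089 = 1.28890

1.29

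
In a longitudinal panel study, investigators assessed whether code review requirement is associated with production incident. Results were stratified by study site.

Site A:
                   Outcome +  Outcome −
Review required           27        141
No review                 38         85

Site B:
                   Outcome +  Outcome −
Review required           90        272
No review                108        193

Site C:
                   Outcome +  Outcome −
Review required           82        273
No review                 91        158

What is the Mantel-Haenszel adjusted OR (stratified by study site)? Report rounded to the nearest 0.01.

OR_MH = Σ(aᵢdᵢ/nᵢ) / Σ(bᵢcᵢ/nᵢ), where nᵢ is the stratum total.
Stratum 1 (Site A): n = 291; a·d/n = 27·85/291 = 7.8866; b·c/n = 141·38/291 = 18.4124
Stratum 2 (Site B): n = 663; a·d/n = 90·193/663 = 26.1991; b·c/n = 272·108/663 = 44.3077
Stratum 3 (Site C): n = 604; a·d/n = 82·158/604 = 21.4503; b·c/n = 273·91/604 = 41.1308
OR_MH = (7.8866 + 26.1991 + 21.4503) / (18.4124 + 44.3077 + 41.1308) = 55.5360 / 103.8509 = 0.53477

0.53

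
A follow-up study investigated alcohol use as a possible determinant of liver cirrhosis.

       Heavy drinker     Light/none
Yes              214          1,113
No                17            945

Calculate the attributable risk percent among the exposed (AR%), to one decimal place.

41.6

Reading the table with exposure as columns: a = 214 (Heavy drinker, case), b = 17 (Heavy drinker, non-case), c = 1113 (Light/none, case), d = 945.
Risk in exposed = 214/231 = 0.92641; risk in unexposed = 1113/2058 = 0.54082.
RR = 0.92641/0.54082 = 1.71298
AR% = (RR − 1)/RR × 100 = (1.71298 − 1)/1.71298 × 100 = 41.6222%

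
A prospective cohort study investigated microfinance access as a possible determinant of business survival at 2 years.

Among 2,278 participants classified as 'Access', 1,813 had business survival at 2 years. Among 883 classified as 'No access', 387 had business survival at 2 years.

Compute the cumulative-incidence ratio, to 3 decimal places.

From the description: a = 1813, b = 465, c = 387, d = 496.
Risk in exposed = 1813/2278 = 0.79587; risk in unexposed = 387/883 = 0.43828.
RR = 0.79587 / 0.43828 = 1.81591
The risk among the exposed is 1.82 times that among the unexposed.

1.816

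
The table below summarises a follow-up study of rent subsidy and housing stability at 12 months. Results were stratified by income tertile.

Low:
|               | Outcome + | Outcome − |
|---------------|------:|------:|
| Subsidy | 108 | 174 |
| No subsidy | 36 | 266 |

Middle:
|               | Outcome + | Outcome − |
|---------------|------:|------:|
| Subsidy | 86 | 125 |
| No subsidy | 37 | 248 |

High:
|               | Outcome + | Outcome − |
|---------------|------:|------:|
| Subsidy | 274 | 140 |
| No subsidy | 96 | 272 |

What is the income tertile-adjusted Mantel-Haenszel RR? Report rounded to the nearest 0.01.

2.79

RR_MH = Σ(aᵢ·n₀ᵢ/nᵢ) / Σ(cᵢ·n₁ᵢ/nᵢ), with n₁ᵢ = aᵢ+bᵢ (exposed), n₀ᵢ = cᵢ+dᵢ (unexposed), nᵢ = n₁ᵢ+n₀ᵢ.
Stratum 1 (Low): n₁ = 282, n₀ = 302, n = 584; a·n₀/n = 108·302/584 = 55.8493; c·n₁/n = 36·282/584 = 17.3836
Stratum 2 (Middle): n₁ = 211, n₀ = 285, n = 496; a·n₀/n = 86·285/496 = 49.4153; c·n₁/n = 37·211/496 = 15.7399
Stratum 3 (High): n₁ = 414, n₀ = 368, n = 782; a·n₀/n = 274·368/782 = 128.9412; c·n₁/n = 96·414/782 = 50.8235
RR_MH = (55.8493 + 49.4153 + 128.9412) / (17.3836 + 15.7399 + 50.8235) = 234.2058 / 83.9470 = 2.78992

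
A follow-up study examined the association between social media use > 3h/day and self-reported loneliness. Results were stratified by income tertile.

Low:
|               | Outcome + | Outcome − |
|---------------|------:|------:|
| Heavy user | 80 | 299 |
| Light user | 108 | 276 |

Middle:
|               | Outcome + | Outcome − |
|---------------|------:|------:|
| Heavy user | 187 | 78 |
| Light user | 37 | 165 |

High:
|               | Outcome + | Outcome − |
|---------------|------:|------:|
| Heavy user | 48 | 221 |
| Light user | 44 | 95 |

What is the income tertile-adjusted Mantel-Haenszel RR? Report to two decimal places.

RR_MH = Σ(aᵢ·n₀ᵢ/nᵢ) / Σ(cᵢ·n₁ᵢ/nᵢ), with n₁ᵢ = aᵢ+bᵢ (exposed), n₀ᵢ = cᵢ+dᵢ (unexposed), nᵢ = n₁ᵢ+n₀ᵢ.
Stratum 1 (Low): n₁ = 379, n₀ = 384, n = 763; a·n₀/n = 80·384/763 = 40.2621; c·n₁/n = 108·379/763 = 53.6461
Stratum 2 (Middle): n₁ = 265, n₀ = 202, n = 467; a·n₀/n = 187·202/467 = 80.8865; c·n₁/n = 37·265/467 = 20.9957
Stratum 3 (High): n₁ = 269, n₀ = 139, n = 408; a·n₀/n = 48·139/408 = 16.3529; c·n₁/n = 44·269/408 = 29.0098
RR_MH = (40.2621 + 80.8865 + 16.3529) / (53.6461 + 20.9957 + 29.0098) = 137.5016 / 103.6517 = 1.32657

1.33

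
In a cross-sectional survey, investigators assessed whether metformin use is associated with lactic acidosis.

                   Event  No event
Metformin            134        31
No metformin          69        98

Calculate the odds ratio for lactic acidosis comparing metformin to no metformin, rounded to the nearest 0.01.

Cells: a = 134, b = 31, c = 69, d = 98.
OR = (a·d)/(b·c) = (134 × 98) / (31 × 69) = 13132 / 2139 = 6.13932
The odds of lactic acidosis are about 6.14 times as high in the metformin group.

6.14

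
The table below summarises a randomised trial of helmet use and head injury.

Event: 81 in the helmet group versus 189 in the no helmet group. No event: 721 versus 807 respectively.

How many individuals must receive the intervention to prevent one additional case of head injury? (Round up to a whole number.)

Risk in treated group = 81/802 = 0.10100; risk in control = 189/996 = 0.18976.
Absolute risk reduction = 0.18976 − 0.10100 = 0.08876
NNT = 1 / ARR = 1 / 0.08876 = 11.266 → round up → 12

12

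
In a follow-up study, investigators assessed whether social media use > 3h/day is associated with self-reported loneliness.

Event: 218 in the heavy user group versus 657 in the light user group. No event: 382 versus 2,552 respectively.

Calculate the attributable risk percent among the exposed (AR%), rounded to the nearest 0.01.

From the description: a = 218, b = 382, c = 657, d = 2552.
Risk in exposed = 218/600 = 0.36333; risk in unexposed = 657/3209 = 0.20474.
RR = 0.36333/0.20474 = 1.77464
AR% = (RR − 1)/RR × 100 = (1.77464 − 1)/1.77464 × 100 = 43.6505%

43.65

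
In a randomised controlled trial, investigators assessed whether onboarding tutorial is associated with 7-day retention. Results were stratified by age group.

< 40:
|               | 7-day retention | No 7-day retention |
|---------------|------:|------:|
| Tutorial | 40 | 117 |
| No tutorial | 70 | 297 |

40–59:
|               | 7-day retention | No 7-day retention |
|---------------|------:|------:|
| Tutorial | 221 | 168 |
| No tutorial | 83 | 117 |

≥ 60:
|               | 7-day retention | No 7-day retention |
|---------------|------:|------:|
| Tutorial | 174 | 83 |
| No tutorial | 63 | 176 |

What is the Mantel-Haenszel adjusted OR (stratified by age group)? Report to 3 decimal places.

2.574

OR_MH = Σ(aᵢdᵢ/nᵢ) / Σ(bᵢcᵢ/nᵢ), where nᵢ is the stratum total.
Stratum 1 (< 40): n = 524; a·d/n = 40·297/524 = 22.6718; b·c/n = 117·70/524 = 15.6298
Stratum 2 (40–59): n = 589; a·d/n = 221·117/589 = 43.8998; b·c/n = 168·83/589 = 23.6740
Stratum 3 (≥ 60): n = 496; a·d/n = 174·176/496 = 61.7419; b·c/n = 83·63/496 = 10.5423
OR_MH = (22.6718 + 43.8998 + 61.7419) / (15.6298 + 23.6740 + 10.5423) = 128.3135 / 49.8461 = 2.57419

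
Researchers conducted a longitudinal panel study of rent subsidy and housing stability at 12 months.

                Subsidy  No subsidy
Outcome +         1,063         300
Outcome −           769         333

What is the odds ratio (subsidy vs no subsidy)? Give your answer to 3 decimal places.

Reading the table with exposure as columns: a = 1063 (Subsidy, case), b = 769 (Subsidy, non-case), c = 300 (No subsidy, case), d = 333.
OR = (a·d)/(b·c) = (1063 × 333) / (769 × 300) = 353979 / 230700 = 1.53437
The odds of housing stability at 12 months are about 1.53 times as high in the subsidy group.

1.534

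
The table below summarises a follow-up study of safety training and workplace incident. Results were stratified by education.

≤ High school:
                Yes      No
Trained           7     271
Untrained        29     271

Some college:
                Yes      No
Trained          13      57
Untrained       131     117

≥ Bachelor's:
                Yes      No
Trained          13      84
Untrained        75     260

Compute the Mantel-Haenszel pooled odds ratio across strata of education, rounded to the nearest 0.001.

OR_MH = Σ(aᵢdᵢ/nᵢ) / Σ(bᵢcᵢ/nᵢ), where nᵢ is the stratum total.
Stratum 1 (≤ High school): n = 578; a·d/n = 7·271/578 = 3.2820; b·c/n = 271·29/578 = 13.5969
Stratum 2 (Some college): n = 318; a·d/n = 13·117/318 = 4.7830; b·c/n = 57·131/318 = 23.4811
Stratum 3 (≥ Bachelor's): n = 432; a·d/n = 13·260/432 = 7.8241; b·c/n = 84·75/432 = 14.5833
OR_MH = (3.2820 + 4.7830 + 7.8241) / (13.5969 + 23.4811 + 14.5833) = 15.8891 / 51.6614 = 0.30756

0.308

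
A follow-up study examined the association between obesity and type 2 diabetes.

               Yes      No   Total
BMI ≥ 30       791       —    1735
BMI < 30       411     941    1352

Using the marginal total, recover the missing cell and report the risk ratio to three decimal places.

The missing cell is in the exposed row: 1735 − 791 = 944.
So a = 791, b = 944, c = 411, d = 941.
RR = [a/(a+b)] / [c/(c+d)] = (791/1735) / (411/1352) = 0.45591/0.30399 = 1.49973

1.500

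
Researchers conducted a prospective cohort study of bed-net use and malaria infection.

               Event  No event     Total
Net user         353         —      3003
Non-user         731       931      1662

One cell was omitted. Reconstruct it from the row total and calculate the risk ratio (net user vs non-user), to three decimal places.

0.267

The missing cell is in the exposed row: 3003 − 353 = 2650.
So a = 353, b = 2650, c = 731, d = 931.
RR = [a/(a+b)] / [c/(c+d)] = (353/3003) / (731/1662) = 0.11755/0.43983 = 0.26726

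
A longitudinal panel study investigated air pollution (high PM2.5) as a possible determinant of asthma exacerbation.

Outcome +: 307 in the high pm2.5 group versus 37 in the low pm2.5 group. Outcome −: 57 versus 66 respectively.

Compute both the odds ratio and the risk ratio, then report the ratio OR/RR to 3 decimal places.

From the description: a = 307, b = 57, c = 37, d = 66.
OR = (307·66)/(57·37) = 20262/2109 = 9.60740
Risk in exposed = 307/364 = 0.84341; risk in unexposed = 37/103 = 0.35922; RR = 2.34786
OR/RR = 9.60740 / 2.34786 = 4.09198
The outcome is not rare, so the OR lies further from 1 than the RR.

4.092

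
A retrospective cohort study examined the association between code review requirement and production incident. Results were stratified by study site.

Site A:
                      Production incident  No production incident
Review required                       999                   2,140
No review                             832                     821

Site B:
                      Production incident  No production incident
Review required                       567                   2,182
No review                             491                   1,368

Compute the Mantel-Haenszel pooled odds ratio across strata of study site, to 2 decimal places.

OR_MH = Σ(aᵢdᵢ/nᵢ) / Σ(bᵢcᵢ/nᵢ), where nᵢ is the stratum total.
Stratum 1 (Site A): n = 4792; a·d/n = 999·821/4792 = 171.1559; b·c/n = 2140·832/4792 = 371.5526
Stratum 2 (Site B): n = 4608; a·d/n = 567·1368/4608 = 168.3281; b·c/n = 2182·491/4608 = 232.5004
OR_MH = (171.1559 + 168.3281) / (371.5526 + 232.5004) = 339.4840 / 604.0530 = 0.56201

0.56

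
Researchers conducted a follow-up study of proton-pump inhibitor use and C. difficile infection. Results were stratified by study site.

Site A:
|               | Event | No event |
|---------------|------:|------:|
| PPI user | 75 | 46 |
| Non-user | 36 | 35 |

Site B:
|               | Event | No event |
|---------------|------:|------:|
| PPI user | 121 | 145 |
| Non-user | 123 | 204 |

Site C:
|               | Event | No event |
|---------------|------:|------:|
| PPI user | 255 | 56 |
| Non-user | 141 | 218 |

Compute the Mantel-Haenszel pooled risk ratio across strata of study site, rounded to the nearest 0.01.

1.61

RR_MH = Σ(aᵢ·n₀ᵢ/nᵢ) / Σ(cᵢ·n₁ᵢ/nᵢ), with n₁ᵢ = aᵢ+bᵢ (exposed), n₀ᵢ = cᵢ+dᵢ (unexposed), nᵢ = n₁ᵢ+n₀ᵢ.
Stratum 1 (Site A): n₁ = 121, n₀ = 71, n = 192; a·n₀/n = 75·71/192 = 27.7344; c·n₁/n = 36·121/192 = 22.6875
Stratum 2 (Site B): n₁ = 266, n₀ = 327, n = 593; a·n₀/n = 121·327/593 = 66.7234; c·n₁/n = 123·266/593 = 55.1737
Stratum 3 (Site C): n₁ = 311, n₀ = 359, n = 670; a·n₀/n = 255·359/670 = 136.6343; c·n₁/n = 141·311/670 = 65.4493
RR_MH = (27.7344 + 66.7234 + 136.6343) / (22.6875 + 55.1737 + 65.4493) = 231.0921 / 143.3104 = 1.61253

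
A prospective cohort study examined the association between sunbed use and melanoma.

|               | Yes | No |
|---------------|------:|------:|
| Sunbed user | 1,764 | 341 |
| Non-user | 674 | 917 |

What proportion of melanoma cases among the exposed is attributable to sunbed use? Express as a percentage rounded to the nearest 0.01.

Cells: a = 1764, b = 341, c = 674, d = 917.
Risk in exposed = 1764/2105 = 0.83800; risk in unexposed = 674/1591 = 0.42363.
RR = 0.83800/0.42363 = 1.97814
AR% = (RR − 1)/RR × 100 = (1.97814 − 1)/1.97814 × 100 = 49.4474%

49.45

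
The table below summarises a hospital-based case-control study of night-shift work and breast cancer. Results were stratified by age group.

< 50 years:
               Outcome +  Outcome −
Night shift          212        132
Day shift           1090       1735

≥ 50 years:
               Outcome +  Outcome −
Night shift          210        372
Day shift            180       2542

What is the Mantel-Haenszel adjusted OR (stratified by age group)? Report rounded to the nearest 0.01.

4.23

OR_MH = Σ(aᵢdᵢ/nᵢ) / Σ(bᵢcᵢ/nᵢ), where nᵢ is the stratum total.
Stratum 1 (< 50 years): n = 3169; a·d/n = 212·1735/3169 = 116.0682; b·c/n = 132·1090/3169 = 45.4023
Stratum 2 (≥ 50 years): n = 3304; a·d/n = 210·2542/3304 = 161.5678; b·c/n = 372·180/3304 = 20.2663
OR_MH = (116.0682 + 161.5678) / (45.4023 + 20.2663) = 277.6360 / 65.6687 = 4.22783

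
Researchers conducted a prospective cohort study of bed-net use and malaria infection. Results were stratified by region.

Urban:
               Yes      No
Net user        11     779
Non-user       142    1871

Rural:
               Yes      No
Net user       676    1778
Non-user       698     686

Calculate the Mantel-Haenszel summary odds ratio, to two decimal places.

OR_MH = Σ(aᵢdᵢ/nᵢ) / Σ(bᵢcᵢ/nᵢ), where nᵢ is the stratum total.
Stratum 1 (Urban): n = 2803; a·d/n = 11·1871/2803 = 7.3425; b·c/n = 779·142/2803 = 39.4641
Stratum 2 (Rural): n = 3838; a·d/n = 676·686/3838 = 120.8275; b·c/n = 1778·698/3838 = 323.3570
OR_MH = (7.3425 + 120.8275) / (39.4641 + 323.3570) = 128.1700 / 362.8211 = 0.35326

0.35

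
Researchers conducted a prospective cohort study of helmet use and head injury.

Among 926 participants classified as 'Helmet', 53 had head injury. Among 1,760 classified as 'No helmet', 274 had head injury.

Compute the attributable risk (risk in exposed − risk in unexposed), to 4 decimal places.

-0.0984

From the description: a = 53, b = 873, c = 274, d = 1486.
Risk in exposed = 53/926 = 0.057235; risk in unexposed = 274/1760 = 0.155682.
Risk difference = 0.057235 − 0.155682 = -0.098446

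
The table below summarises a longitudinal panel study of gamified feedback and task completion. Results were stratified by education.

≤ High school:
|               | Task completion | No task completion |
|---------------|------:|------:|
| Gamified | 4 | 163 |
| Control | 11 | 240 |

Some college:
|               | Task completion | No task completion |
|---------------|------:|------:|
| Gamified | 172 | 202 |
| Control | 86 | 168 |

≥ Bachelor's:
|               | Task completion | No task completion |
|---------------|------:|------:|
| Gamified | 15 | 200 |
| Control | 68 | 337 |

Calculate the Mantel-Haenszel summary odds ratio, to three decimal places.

OR_MH = Σ(aᵢdᵢ/nᵢ) / Σ(bᵢcᵢ/nᵢ), where nᵢ is the stratum total.
Stratum 1 (≤ High school): n = 418; a·d/n = 4·240/418 = 2.2967; b·c/n = 163·11/418 = 4.2895
Stratum 2 (Some college): n = 628; a·d/n = 172·168/628 = 46.0127; b·c/n = 202·86/628 = 27.6624
Stratum 3 (≥ Bachelor's): n = 620; a·d/n = 15·337/620 = 8.1532; b·c/n = 200·68/620 = 21.9355
OR_MH = (2.2967 + 46.0127 + 8.1532) / (4.2895 + 27.6624 + 21.9355) = 56.4626 / 53.8874 = 1.04779

1.048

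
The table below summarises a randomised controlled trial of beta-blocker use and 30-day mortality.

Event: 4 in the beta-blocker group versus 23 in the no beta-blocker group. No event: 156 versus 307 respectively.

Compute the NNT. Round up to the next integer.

23

Risk in treated group = 4/160 = 0.02500; risk in control = 23/330 = 0.06970.
Absolute risk reduction = 0.06970 − 0.02500 = 0.04470
NNT = 1 / ARR = 1 / 0.04470 = 22.373 → round up → 23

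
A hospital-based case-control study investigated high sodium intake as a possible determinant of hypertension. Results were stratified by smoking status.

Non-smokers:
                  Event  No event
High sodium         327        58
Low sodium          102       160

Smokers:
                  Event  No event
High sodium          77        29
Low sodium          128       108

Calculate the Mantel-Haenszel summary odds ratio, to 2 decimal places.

OR_MH = Σ(aᵢdᵢ/nᵢ) / Σ(bᵢcᵢ/nᵢ), where nᵢ is the stratum total.
Stratum 1 (Non-smokers): n = 647; a·d/n = 327·160/647 = 80.8655; b·c/n = 58·102/647 = 9.1437
Stratum 2 (Smokers): n = 342; a·d/n = 77·108/342 = 24.3158; b·c/n = 29·128/342 = 10.8538
OR_MH = (80.8655 + 24.3158) / (9.1437 + 10.8538) = 105.1813 / 19.9975 = 5.25971

5.26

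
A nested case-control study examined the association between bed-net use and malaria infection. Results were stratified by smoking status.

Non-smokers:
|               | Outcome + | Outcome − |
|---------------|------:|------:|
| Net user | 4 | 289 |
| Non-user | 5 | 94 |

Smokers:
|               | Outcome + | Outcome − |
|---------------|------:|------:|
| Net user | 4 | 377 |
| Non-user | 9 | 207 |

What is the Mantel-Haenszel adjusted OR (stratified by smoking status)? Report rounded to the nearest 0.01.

0.25

OR_MH = Σ(aᵢdᵢ/nᵢ) / Σ(bᵢcᵢ/nᵢ), where nᵢ is the stratum total.
Stratum 1 (Non-smokers): n = 392; a·d/n = 4·94/392 = 0.9592; b·c/n = 289·5/392 = 3.6862
Stratum 2 (Smokers): n = 597; a·d/n = 4·207/597 = 1.3869; b·c/n = 377·9/597 = 5.6834
OR_MH = (0.9592 + 1.3869) / (3.6862 + 5.6834) = 2.3461 / 9.3696 = 0.25040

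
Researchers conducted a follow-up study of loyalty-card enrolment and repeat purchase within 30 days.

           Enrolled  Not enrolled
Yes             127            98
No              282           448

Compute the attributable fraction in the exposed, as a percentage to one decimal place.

Reading the table with exposure as columns: a = 127 (Enrolled, case), b = 282 (Enrolled, non-case), c = 98 (Not enrolled, case), d = 448.
Risk in exposed = 127/409 = 0.31051; risk in unexposed = 98/546 = 0.17949.
RR = 0.31051/0.17949 = 1.73000
AR% = (RR − 1)/RR × 100 = (1.73000 − 1)/1.73000 × 100 = 42.1966%

42.2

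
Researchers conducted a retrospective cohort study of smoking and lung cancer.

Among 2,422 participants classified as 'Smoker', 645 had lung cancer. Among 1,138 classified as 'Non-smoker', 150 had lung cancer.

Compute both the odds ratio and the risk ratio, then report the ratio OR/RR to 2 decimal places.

From the description: a = 645, b = 1777, c = 150, d = 988.
OR = (645·988)/(1777·150) = 637260/266550 = 2.39077
Risk in exposed = 645/2422 = 0.26631; risk in unexposed = 150/1138 = 0.13181; RR = 2.02040
OR/RR = 2.39077 / 2.02040 = 1.18332
The outcome is not rare, so the OR lies further from 1 than the RR.

1.18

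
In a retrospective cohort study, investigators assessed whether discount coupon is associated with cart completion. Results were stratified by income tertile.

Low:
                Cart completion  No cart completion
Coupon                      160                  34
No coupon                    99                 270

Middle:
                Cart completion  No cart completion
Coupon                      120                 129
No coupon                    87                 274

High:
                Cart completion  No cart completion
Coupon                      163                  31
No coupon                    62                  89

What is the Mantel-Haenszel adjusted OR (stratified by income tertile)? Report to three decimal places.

5.766

OR_MH = Σ(aᵢdᵢ/nᵢ) / Σ(bᵢcᵢ/nᵢ), where nᵢ is the stratum total.
Stratum 1 (Low): n = 563; a·d/n = 160·270/563 = 76.7318; b·c/n = 34·99/563 = 5.9787
Stratum 2 (Middle): n = 610; a·d/n = 120·274/610 = 53.9016; b·c/n = 129·87/610 = 18.3984
Stratum 3 (High): n = 345; a·d/n = 163·89/345 = 42.0493; b·c/n = 31·62/345 = 5.5710
OR_MH = (76.7318 + 53.9016 + 42.0493) / (5.9787 + 18.3984 + 5.5710) = 172.6827 / 29.9481 = 5.76607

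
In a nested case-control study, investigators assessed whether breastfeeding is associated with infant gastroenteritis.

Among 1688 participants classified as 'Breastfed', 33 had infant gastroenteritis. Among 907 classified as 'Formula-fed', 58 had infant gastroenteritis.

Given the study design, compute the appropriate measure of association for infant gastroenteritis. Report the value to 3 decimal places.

0.292

From the description: a = 33, b = 1655, c = 58, d = 849.
This is a nested case-control study: participants were sampled on outcome status, so risks in the source population cannot be estimated directly — relative risk is not valid here. The odds ratio is the appropriate measure.
OR = (a·d)/(b·c) = (33 × 849) / (1655 × 58) = 28017 / 95990 = 0.29187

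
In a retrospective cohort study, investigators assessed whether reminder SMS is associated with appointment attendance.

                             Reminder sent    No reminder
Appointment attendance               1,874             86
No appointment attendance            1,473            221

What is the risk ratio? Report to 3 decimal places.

Reading the table with exposure as columns: a = 1874 (Reminder sent, case), b = 1473 (Reminder sent, non-case), c = 86 (No reminder, case), d = 221.
Risk in exposed = 1874/3347 = 0.55990; risk in unexposed = 86/307 = 0.28013.
RR = 0.55990 / 0.28013 = 1.99873
The risk among the exposed is 2.00 times that among the unexposed.

1.999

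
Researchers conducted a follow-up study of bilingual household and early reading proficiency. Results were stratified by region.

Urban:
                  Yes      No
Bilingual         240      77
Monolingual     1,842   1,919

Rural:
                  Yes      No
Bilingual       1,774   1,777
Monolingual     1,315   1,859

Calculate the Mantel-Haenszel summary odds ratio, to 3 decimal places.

OR_MH = Σ(aᵢdᵢ/nᵢ) / Σ(bᵢcᵢ/nᵢ), where nᵢ is the stratum total.
Stratum 1 (Urban): n = 4078; a·d/n = 240·1919/4078 = 112.9377; b·c/n = 77·1842/4078 = 34.7803
Stratum 2 (Rural): n = 6725; a·d/n = 1774·1859/6725 = 490.3890; b·c/n = 1777·1315/6725 = 347.4729
OR_MH = (112.9377 + 490.3890) / (34.7803 + 347.4729) = 603.3267 / 382.2531 = 1.57834

1.578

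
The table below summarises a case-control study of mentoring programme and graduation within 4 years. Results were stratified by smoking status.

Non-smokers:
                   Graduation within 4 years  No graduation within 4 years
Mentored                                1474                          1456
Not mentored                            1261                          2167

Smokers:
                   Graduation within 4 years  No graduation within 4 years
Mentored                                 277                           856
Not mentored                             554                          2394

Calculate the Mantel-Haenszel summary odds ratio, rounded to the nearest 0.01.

1.64

OR_MH = Σ(aᵢdᵢ/nᵢ) / Σ(bᵢcᵢ/nᵢ), where nᵢ is the stratum total.
Stratum 1 (Non-smokers): n = 6358; a·d/n = 1474·2167/6358 = 502.3841; b·c/n = 1456·1261/6358 = 288.7726
Stratum 2 (Smokers): n = 4081; a·d/n = 277·2394/4081 = 162.4940; b·c/n = 856·554/4081 = 116.2029
OR_MH = (502.3841 + 162.4940) / (288.7726 + 116.2029) = 664.8781 / 404.9755 = 1.64177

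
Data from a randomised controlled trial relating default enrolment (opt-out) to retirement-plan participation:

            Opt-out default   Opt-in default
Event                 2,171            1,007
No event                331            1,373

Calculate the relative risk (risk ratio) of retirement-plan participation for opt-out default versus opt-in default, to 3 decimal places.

Reading the table with exposure as columns: a = 2171 (Opt-out default, case), b = 331 (Opt-out default, non-case), c = 1007 (Opt-in default, case), d = 1373.
Risk in exposed = 2171/2502 = 0.86771; risk in unexposed = 1007/2380 = 0.42311.
RR = 0.86771 / 0.42311 = 2.05078
The risk among the exposed is 2.05 times that among the unexposed.

2.051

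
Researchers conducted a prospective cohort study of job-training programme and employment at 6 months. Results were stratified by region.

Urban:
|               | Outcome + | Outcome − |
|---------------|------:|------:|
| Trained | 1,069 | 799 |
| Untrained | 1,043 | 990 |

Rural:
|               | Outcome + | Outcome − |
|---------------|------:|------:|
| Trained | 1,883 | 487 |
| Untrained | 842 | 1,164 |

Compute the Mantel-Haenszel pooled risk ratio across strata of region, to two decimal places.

1.49

RR_MH = Σ(aᵢ·n₀ᵢ/nᵢ) / Σ(cᵢ·n₁ᵢ/nᵢ), with n₁ᵢ = aᵢ+bᵢ (exposed), n₀ᵢ = cᵢ+dᵢ (unexposed), nᵢ = n₁ᵢ+n₀ᵢ.
Stratum 1 (Urban): n₁ = 1868, n₀ = 2033, n = 3901; a·n₀/n = 1069·2033/3901 = 557.1077; c·n₁/n = 1043·1868/3901 = 499.4422
Stratum 2 (Rural): n₁ = 2370, n₀ = 2006, n = 4376; a·n₀/n = 1883·2006/4376 = 863.1851; c·n₁/n = 842·2370/4376 = 456.0192
RR_MH = (557.1077 + 863.1851) / (499.4422 + 456.0192) = 1420.2928 / 955.4614 = 1.48650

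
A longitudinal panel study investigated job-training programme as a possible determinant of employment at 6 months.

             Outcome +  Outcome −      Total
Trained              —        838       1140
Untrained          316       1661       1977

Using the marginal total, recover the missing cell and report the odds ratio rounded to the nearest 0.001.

1.894

The missing cell is in the exposed row: 1140 − 838 = 302.
So a = 302, b = 838, c = 316, d = 1661.
OR = (a·d)/(b·c) = (302 × 1661) / (838 × 316) = 501622 / 264808 = 1.89429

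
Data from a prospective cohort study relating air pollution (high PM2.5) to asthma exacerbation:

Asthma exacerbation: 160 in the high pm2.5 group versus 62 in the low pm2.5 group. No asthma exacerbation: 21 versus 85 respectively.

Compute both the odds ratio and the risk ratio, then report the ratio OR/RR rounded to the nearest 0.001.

4.984

From the description: a = 160, b = 21, c = 62, d = 85.
OR = (160·85)/(21·62) = 13600/1302 = 10.44547
Risk in exposed = 160/181 = 0.88398; risk in unexposed = 62/147 = 0.42177; RR = 2.09588
OR/RR = 10.44547 / 2.09588 = 4.98380
The outcome is not rare, so the OR lies further from 1 than the RR.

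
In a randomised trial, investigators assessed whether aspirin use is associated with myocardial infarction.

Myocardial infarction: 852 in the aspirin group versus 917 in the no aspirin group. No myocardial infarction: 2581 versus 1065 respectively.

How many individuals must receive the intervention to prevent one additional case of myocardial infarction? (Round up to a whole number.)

Risk in treated group = 852/3433 = 0.24818; risk in control = 917/1982 = 0.46266.
Absolute risk reduction = 0.46266 − 0.24818 = 0.21448
NNT = 1 / ARR = 1 / 0.21448 = 4.662 → round up → 5

5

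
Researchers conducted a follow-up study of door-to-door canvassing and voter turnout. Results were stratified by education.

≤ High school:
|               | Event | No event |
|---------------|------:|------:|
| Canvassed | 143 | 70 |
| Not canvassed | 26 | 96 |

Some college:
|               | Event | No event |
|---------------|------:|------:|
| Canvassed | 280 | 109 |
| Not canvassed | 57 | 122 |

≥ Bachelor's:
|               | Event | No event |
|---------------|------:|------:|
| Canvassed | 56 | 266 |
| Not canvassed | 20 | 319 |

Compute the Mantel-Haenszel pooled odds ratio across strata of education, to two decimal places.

5.25

OR_MH = Σ(aᵢdᵢ/nᵢ) / Σ(bᵢcᵢ/nᵢ), where nᵢ is the stratum total.
Stratum 1 (≤ High school): n = 335; a·d/n = 143·96/335 = 40.9791; b·c/n = 70·26/335 = 5.4328
Stratum 2 (Some college): n = 568; a·d/n = 280·122/568 = 60.1408; b·c/n = 109·57/568 = 10.9384
Stratum 3 (≥ Bachelor's): n = 661; a·d/n = 56·319/661 = 27.0257; b·c/n = 266·20/661 = 8.0484
OR_MH = (40.9791 + 60.1408 + 27.0257) / (5.4328 + 10.9384 + 8.0484) = 128.1457 / 24.4196 = 5.24765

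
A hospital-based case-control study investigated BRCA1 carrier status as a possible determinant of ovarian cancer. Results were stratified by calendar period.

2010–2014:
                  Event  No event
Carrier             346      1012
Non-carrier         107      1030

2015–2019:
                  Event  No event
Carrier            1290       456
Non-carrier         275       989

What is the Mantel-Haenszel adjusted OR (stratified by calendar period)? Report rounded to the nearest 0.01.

OR_MH = Σ(aᵢdᵢ/nᵢ) / Σ(bᵢcᵢ/nᵢ), where nᵢ is the stratum total.
Stratum 1 (2010–2014): n = 2495; a·d/n = 346·1030/2495 = 142.8377; b·c/n = 1012·107/2495 = 43.4004
Stratum 2 (2015–2019): n = 3010; a·d/n = 1290·989/3010 = 423.8571; b·c/n = 456·275/3010 = 41.6611
OR_MH = (142.8377 + 423.8571) / (43.4004 + 41.6611) = 566.6948 / 85.0615 = 6.66218

6.66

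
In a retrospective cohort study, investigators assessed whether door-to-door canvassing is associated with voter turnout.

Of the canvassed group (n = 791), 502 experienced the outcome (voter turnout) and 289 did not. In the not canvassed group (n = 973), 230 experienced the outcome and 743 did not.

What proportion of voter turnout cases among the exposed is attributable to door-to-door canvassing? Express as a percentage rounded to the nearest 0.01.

62.75

From the description: a = 502, b = 289, c = 230, d = 743.
Risk in exposed = 502/791 = 0.63464; risk in unexposed = 230/973 = 0.23638.
RR = 0.63464/0.23638 = 2.68480
AR% = (RR − 1)/RR × 100 = (2.68480 − 1)/2.68480 × 100 = 62.7533%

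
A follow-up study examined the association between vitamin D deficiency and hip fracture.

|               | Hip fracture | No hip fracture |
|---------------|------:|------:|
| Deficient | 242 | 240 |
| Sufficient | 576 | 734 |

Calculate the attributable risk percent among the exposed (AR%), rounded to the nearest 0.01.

Cells: a = 242, b = 240, c = 576, d = 734.
Risk in exposed = 242/482 = 0.50207; risk in unexposed = 576/1310 = 0.43969.
RR = 0.50207/0.43969 = 1.14187
AR% = (RR − 1)/RR × 100 = (1.14187 − 1)/1.14187 × 100 = 12.4245%

12.42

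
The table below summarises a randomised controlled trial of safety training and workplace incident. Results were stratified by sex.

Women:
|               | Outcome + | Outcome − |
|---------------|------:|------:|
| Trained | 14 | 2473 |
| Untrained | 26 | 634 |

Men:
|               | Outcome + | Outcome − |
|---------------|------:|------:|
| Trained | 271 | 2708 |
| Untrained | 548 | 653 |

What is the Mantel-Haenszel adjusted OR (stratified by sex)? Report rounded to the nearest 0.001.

OR_MH = Σ(aᵢdᵢ/nᵢ) / Σ(bᵢcᵢ/nᵢ), where nᵢ is the stratum total.
Stratum 1 (Women): n = 3147; a·d/n = 14·634/3147 = 2.8205; b·c/n = 2473·26/3147 = 20.4315
Stratum 2 (Men): n = 4180; a·d/n = 271·653/4180 = 42.3356; b·c/n = 2708·548/4180 = 355.0201
OR_MH = (2.8205 + 42.3356) / (20.4315 + 355.0201) = 45.1561 / 375.4516 = 0.12027

0.120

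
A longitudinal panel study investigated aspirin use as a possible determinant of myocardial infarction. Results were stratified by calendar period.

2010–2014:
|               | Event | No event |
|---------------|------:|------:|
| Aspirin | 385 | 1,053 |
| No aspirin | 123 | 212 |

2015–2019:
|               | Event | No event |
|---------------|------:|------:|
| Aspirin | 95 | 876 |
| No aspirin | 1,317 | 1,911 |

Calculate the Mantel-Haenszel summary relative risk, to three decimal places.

0.361

RR_MH = Σ(aᵢ·n₀ᵢ/nᵢ) / Σ(cᵢ·n₁ᵢ/nᵢ), with n₁ᵢ = aᵢ+bᵢ (exposed), n₀ᵢ = cᵢ+dᵢ (unexposed), nᵢ = n₁ᵢ+n₀ᵢ.
Stratum 1 (2010–2014): n₁ = 1438, n₀ = 335, n = 1773; a·n₀/n = 385·335/1773 = 72.7439; c·n₁/n = 123·1438/1773 = 99.7597
Stratum 2 (2015–2019): n₁ = 971, n₀ = 3228, n = 4199; a·n₀/n = 95·3228/4199 = 73.0317; c·n₁/n = 1317·971/4199 = 304.5504
RR_MH = (72.7439 + 73.0317) / (99.7597 + 304.5504) = 145.7756 / 404.3101 = 0.36055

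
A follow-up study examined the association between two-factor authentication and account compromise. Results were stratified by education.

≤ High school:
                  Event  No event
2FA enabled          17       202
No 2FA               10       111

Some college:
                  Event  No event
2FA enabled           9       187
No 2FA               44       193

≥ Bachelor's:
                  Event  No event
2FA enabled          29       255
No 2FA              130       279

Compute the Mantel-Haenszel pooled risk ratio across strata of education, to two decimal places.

0.35

RR_MH = Σ(aᵢ·n₀ᵢ/nᵢ) / Σ(cᵢ·n₁ᵢ/nᵢ), with n₁ᵢ = aᵢ+bᵢ (exposed), n₀ᵢ = cᵢ+dᵢ (unexposed), nᵢ = n₁ᵢ+n₀ᵢ.
Stratum 1 (≤ High school): n₁ = 219, n₀ = 121, n = 340; a·n₀/n = 17·121/340 = 6.0500; c·n₁/n = 10·219/340 = 6.4412
Stratum 2 (Some college): n₁ = 196, n₀ = 237, n = 433; a·n₀/n = 9·237/433 = 4.9261; c·n₁/n = 44·196/433 = 19.9169
Stratum 3 (≥ Bachelor's): n₁ = 284, n₀ = 409, n = 693; a·n₀/n = 29·409/693 = 17.1154; c·n₁/n = 130·284/693 = 53.2756
RR_MH = (6.0500 + 4.9261 + 17.1154) / (6.4412 + 19.9169 + 53.2756) = 28.0915 / 79.6336 = 0.35276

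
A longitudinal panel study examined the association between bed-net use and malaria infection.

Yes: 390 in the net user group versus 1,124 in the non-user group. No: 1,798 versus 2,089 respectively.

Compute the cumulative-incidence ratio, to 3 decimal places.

From the description: a = 390, b = 1798, c = 1124, d = 2089.
Risk in exposed = 390/2188 = 0.17824; risk in unexposed = 1124/3213 = 0.34983.
RR = 0.17824 / 0.34983 = 0.50952
The risk is 49% lower among the exposed than among the unexposed.

0.510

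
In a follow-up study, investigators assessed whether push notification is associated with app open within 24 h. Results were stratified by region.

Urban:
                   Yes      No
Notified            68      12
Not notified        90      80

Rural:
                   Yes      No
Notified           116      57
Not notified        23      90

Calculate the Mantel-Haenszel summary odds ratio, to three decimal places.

6.544

OR_MH = Σ(aᵢdᵢ/nᵢ) / Σ(bᵢcᵢ/nᵢ), where nᵢ is the stratum total.
Stratum 1 (Urban): n = 250; a·d/n = 68·80/250 = 21.7600; b·c/n = 12·90/250 = 4.3200
Stratum 2 (Rural): n = 286; a·d/n = 116·90/286 = 36.5035; b·c/n = 57·23/286 = 4.5839
OR_MH = (21.7600 + 36.5035) / (4.3200 + 4.5839) = 58.2635 / 8.9039 = 6.54358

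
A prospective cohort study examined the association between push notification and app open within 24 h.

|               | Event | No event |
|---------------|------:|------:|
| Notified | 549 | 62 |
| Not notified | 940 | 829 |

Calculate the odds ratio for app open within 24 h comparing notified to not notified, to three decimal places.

Cells: a = 549, b = 62, c = 940, d = 829.
OR = (a·d)/(b·c) = (549 × 829) / (62 × 940) = 455121 / 58280 = 7.80921
The odds of app open within 24 h are about 7.81 times as high in the notified group.

7.809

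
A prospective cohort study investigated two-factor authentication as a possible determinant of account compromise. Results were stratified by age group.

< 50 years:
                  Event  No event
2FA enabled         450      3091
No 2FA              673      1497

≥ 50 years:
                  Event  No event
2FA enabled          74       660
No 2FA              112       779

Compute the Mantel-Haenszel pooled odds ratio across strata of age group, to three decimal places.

0.374

OR_MH = Σ(aᵢdᵢ/nᵢ) / Σ(bᵢcᵢ/nᵢ), where nᵢ is the stratum total.
Stratum 1 (< 50 years): n = 5711; a·d/n = 450·1497/5711 = 117.9566; b·c/n = 3091·673/5711 = 364.2520
Stratum 2 (≥ 50 years): n = 1625; a·d/n = 74·779/1625 = 35.4745; b·c/n = 660·112/1625 = 45.4892
OR_MH = (117.9566 + 35.4745) / (364.2520 + 45.4892) = 153.4310 / 409.7412 = 0.37446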